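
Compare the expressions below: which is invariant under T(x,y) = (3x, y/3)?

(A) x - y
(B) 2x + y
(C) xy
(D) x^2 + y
C

An expression E(x,y) is invariant under T if E(T(x,y)) = E(x,y). Here T(x,y) = (3x, y/3).
Substitute the transformed coordinates into each option and compare with the original:
(A) x - y  ->  (3x) - (y/3) = 3x - y/3   [differs from x - y: not invariant]
(B) 2x + y  ->  2(3x) + (y/3) = 6x + y/3   [differs from 2x + y: not invariant]
(C) xy  ->  (3x)(y/3) = xy   [equals xy: invariant]
(D) x^2 + y  ->  (3x)^2 + (y/3) = 9x^2 + y/3   [differs from x^2 + y: not invariant]

Only option (C), xy, is unchanged by the transformation.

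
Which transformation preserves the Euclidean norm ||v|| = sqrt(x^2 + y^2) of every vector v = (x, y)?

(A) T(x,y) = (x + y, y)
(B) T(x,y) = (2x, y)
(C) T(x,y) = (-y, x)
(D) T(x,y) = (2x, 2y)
C

A transformation preserves a norm if ||T(v)|| = ||v|| for every v; a single vector where the norm changes rules an option out.

(A) T(x,y) = (x + y, y): v = (0, 1) has norm sqrt((0)^2 + (1)^2) = 1, but T(v) = (1, 1) has norm sqrt(2) -- not preserved.
(B) T(x,y) = (2x, y): v = (1, 0) has norm sqrt((1)^2 + (0)^2) = 1, but T(v) = (2, 0) has norm 2 -- not preserved.
(C) T(x,y) = (-y, x): preserves the norm -- it is an orthogonal map (a rotation/reflection), and (-y)^2 + (x)^2 simplifies to x^2 + y^2.
(D) T(x,y) = (2x, 2y): v = (1, 0) has norm sqrt((1)^2 + (0)^2) = 1, but T(v) = (2, 0) has norm 2 -- not preserved.

Therefore the answer is (C).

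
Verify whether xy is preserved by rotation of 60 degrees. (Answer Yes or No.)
No

Applying rotation by 60 degrees: x' = x*cos(60 degrees) - y*sin(60 degrees) = x/2 - sqrt(3)y/2, y' = x*sin(60 degrees) + y*cos(60 degrees) = sqrt(3)x/2 + y/2

Substituting into xy:
(x/2 - sqrt(3)y/2)(sqrt(3)x/2 + y/2)
= sqrt(3)x^2/4 - xy/2 - sqrt(3)y^2/4

This differs from the original expression xy, so it is NOT invariant.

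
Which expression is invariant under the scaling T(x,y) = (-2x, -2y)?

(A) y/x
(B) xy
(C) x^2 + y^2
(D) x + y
A

Under the uniform scaling T(x,y) = (-2x, -2y):
Substitute the transformed coordinates into each option and compare with the original:
(A) y/x  ->  (-2y)/(-2x) = y/x   [equals y/x: invariant]
(B) xy  ->  (-2x)(-2y) = 4xy   [differs from xy: not invariant]
(C) x^2 + y^2  ->  (-2x)^2 + (-2y)^2 = 4x^2 + 4y^2   [differs from x^2 + y^2: not invariant]
(D) x + y  ->  (-2x) + (-2y) = -2x - 2y   [differs from x + y: not invariant]

Only option (A), y/x, is unchanged by the transformation.
The common factor -2 cancels in a ratio of coordinates, while sums, products and sums of squares pick up factors of -2 or 4.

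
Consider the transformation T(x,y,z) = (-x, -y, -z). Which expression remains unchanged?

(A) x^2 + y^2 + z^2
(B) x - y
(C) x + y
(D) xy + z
A

Apply T(x,y,z) = (-x, -y, -z) to each option, i.e. replace (x, y, z) by the transformed coordinates.
Substitute the transformed coordinates into each option and compare with the original:
(A) x^2 + y^2 + z^2  ->  (-x)^2 + (-y)^2 + (-z)^2 = x^2 + y^2 + z^2   [equals x^2 + y^2 + z^2: invariant]
(B) x - y  ->  (-x) - (-y) = -x + y   [differs from x - y: not invariant]
(C) x + y  ->  (-x) + (-y) = -x - y   [differs from x + y: not invariant]
(D) xy + z  ->  (-x)(-y) + (-z) = xy - z   [differs from xy + z: not invariant]

Only option (A), x^2 + y^2 + z^2, is unchanged by the transformation.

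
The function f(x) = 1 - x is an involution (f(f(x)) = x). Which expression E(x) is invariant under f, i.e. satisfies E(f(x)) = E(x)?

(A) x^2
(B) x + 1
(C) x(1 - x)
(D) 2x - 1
C

Replace x by f(x) = 1 - x in each option and simplify. As a quick numerical cross-check, also compare E(3) with E(f(3)) = E(-2).

(A) x^2  ->  (1 - x)^2 = (x - 1)^2; check: E(3) = 9 but E(-2) = 4.   [not invariant]
(B) x + 1  ->  (1 - x) + 1 = 2 - x; check: E(3) = 4 but E(-2) = -1.   [not invariant]
(C) x(1 - x)  ->  (1 - x)(1 - (1 - x)), which simplifies back to x(1 - x); check: E(3) = -6, E(-2) = -6.   [invariant]
(D) 2x - 1  ->  2(1 - x) - 1 = 1 - 2x; check: E(3) = 5 but E(-2) = -5.   [not invariant]

Only (C) is unchanged. E is symmetric under swapping x with f(x) = 1 - x, which is exactly what an involution does.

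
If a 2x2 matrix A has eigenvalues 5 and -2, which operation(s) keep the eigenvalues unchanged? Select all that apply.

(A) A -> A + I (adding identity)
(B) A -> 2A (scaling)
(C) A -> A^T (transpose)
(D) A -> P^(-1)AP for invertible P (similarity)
C and D

Eigenvalues are preserved by:
1. Similarity transformations: A -> P^(-1)AP (same characteristic polynomial)
2. Transpose: A^T has the same eigenvalues as A

Eigenvalues are NOT preserved by:
- Adding identity: eigenvalues become 5+1, -2+1
- Scaling: eigenvalues become 10, -4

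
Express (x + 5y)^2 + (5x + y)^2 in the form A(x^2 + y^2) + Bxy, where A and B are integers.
26(x^2 + y^2) + 20xy

Expanding: (x + 5y)^2 = x^2 + 10xy + 25y^2
(5x + y)^2 = 25x^2 + 10xy + y^2
Sum = (1+25)(x^2+y^2) + 20xy = 26(x^2 + y^2) + 20xy
This is symmetric in x and y.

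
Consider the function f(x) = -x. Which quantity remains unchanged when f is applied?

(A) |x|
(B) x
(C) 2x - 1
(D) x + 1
A

For f(x) = -x:
Applying f replaces x by -x. Since |-x| = |x|, the absolute value is unchanged by f, whereas x -> -x, 2x - 1 -> -2x - 1 and x + 1 -> -x + 1 all change.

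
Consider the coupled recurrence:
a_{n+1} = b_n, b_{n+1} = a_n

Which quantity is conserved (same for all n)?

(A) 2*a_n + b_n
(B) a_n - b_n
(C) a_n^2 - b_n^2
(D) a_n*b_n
D

Replace a_n by a_{n+1} = b_n and b_n by b_{n+1} = a_n in each option and simplify:
(A) 2*a_n + b_n  ->  2*(b_n) + (a_n) = a_n + 2*b_n   [not conserved]
(B) a_n - b_n  ->  (b_n) - (a_n) = -a_n + b_n   [not conserved]
(C) a_n^2 - b_n^2  ->  (b_n)^2 - (a_n)^2 = -a_n^2 + b_n^2   [not conserved]
(D) a_n*b_n  ->  (b_n)*(a_n) = a_n*b_n   [conserved]

Only (D) a_n*b_n returns to itself after one step, so it is the conserved quantity.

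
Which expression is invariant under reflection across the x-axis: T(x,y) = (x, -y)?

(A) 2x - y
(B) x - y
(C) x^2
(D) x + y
C

The map is reflection across the x-axis: T(x,y) = (x, -y).
Substitute the transformed coordinates into each option and compare with the original:
(A) 2x - y  ->  2(x) - (-y) = 2x + y   [differs from 2x - y: not invariant]
(B) x - y  ->  (x) - (-y) = x + y   [differs from x - y: not invariant]
(C) x^2  ->  (x)^2 = x^2   [equals x^2: invariant]
(D) x + y  ->  (x) + (-y) = x - y   [differs from x + y: not invariant]

Only option (C), x^2, is unchanged by the transformation.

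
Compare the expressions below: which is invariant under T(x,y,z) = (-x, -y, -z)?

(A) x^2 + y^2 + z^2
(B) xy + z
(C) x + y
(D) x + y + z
A

Apply T(x,y,z) = (-x, -y, -z) to each option, i.e. replace (x, y, z) by the transformed coordinates.
Substitute the transformed coordinates into each option and compare with the original:
(A) x^2 + y^2 + z^2  ->  (-x)^2 + (-y)^2 + (-z)^2 = x^2 + y^2 + z^2   [equals x^2 + y^2 + z^2: invariant]
(B) xy + z  ->  (-x)(-y) + (-z) = xy - z   [differs from xy + z: not invariant]
(C) x + y  ->  (-x) + (-y) = -x - y   [differs from x + y: not invariant]
(D) x + y + z  ->  (-x) + (-y) + (-z) = -x - y - z   [differs from x + y + z: not invariant]

Only option (A), x^2 + y^2 + z^2, is unchanged by the transformation.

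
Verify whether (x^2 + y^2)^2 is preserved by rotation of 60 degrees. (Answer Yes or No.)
Yes

Applying rotation by 60 degrees: x' = x*cos(60 degrees) - y*sin(60 degrees) = x/2 - sqrt(3)y/2, y' = x*sin(60 degrees) + y*cos(60 degrees) = sqrt(3)x/2 + y/2

Substituting into (x^2 + y^2)^2:
((x/2 - sqrt(3)y/2)^2 + (sqrt(3)x/2 + y/2)^2)^2
= x^4 + 2x^2y^2 + y^4 = (x^2 + y^2)^2

This equals the original expression (x^2 + y^2)^2, so it IS invariant.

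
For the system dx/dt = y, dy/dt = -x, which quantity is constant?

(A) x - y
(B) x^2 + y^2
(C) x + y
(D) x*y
B

A first integral I satisfies dI/dt = 0 along every solution. Differentiate each option and use the equation of motion:
(A) d/dt[x - y] = y - (-x) = x + y, not identically 0
(B) d/dt[x^2 + y^2] = 2x*dx/dt + 2y*dy/dt = 2x*y + 2y*(-x) = 0
(C) d/dt[x + y] = y + (-x) = y - x, not identically 0
(D) d/dt[x*y] = (dx/dt)y + x(dy/dt) = y^2 - x^2, not identically 0

Only (B) has zero time-derivative. So x^2 + y^2 (the squared radius; trajectories are circles) is the conserved quantity.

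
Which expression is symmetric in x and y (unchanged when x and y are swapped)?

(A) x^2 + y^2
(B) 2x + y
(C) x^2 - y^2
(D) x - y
A

A symmetric expression is unchanged when the variables are permuted; here the transformation to test is the swap (x, y) -> (y, x).
Substitute the transformed coordinates into each option and compare with the original:
(A) x^2 + y^2  ->  (y)^2 + (x)^2 = x^2 + y^2   [equals x^2 + y^2: invariant]
(B) 2x + y  ->  2(y) + (x) = x + 2y   [differs from 2x + y: not invariant]
(C) x^2 - y^2  ->  (y)^2 - (x)^2 = -x^2 + y^2   [differs from x^2 - y^2: not invariant]
(D) x - y  ->  (y) - (x) = -x + y   [differs from x - y: not invariant]

Only option (A), x^2 + y^2, is unchanged by the transformation.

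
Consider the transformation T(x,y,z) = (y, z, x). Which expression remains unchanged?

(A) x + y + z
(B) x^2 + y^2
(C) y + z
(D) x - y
A

Apply T(x,y,z) = (y, z, x) to each option, i.e. replace (x, y, z) by the transformed coordinates.
Substitute the transformed coordinates into each option and compare with the original:
(A) x + y + z  ->  (y) + (z) + (x) = x + y + z   [equals x + y + z: invariant]
(B) x^2 + y^2  ->  (y)^2 + (z)^2 = y^2 + z^2   [differs from x^2 + y^2: not invariant]
(C) y + z  ->  (z) + (x) = x + z   [differs from y + z: not invariant]
(D) x - y  ->  (y) - (z) = y - z   [differs from x - y: not invariant]

Only option (A), x + y + z, is unchanged by the transformation.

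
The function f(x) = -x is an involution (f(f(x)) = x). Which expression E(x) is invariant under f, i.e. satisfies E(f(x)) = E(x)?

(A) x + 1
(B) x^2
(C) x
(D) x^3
B

Replace x by f(x) = -x in each option and simplify. As a quick numerical cross-check, also compare E(4) with E(f(4)) = E(-4).

(A) x + 1  ->  (-x) + 1 = 1 - x; check: E(4) = 5 but E(-4) = -3.   [not invariant]
(B) x^2  ->  (-x)^2, which simplifies back to x^2; check: E(4) = 16, E(-4) = 16.   [invariant]
(C) x  ->  (-x) = -x; check: E(4) = 4 but E(-4) = -4.   [not invariant]
(D) x^3  ->  (-x)^3 = -x^3; check: E(4) = 64 but E(-4) = -64.   [not invariant]

Only (B) is unchanged. E is symmetric under swapping x with f(x) = -x, which is exactly what an involution does.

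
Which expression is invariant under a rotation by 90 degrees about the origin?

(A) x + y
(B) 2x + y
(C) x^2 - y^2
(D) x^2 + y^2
D

A rotation by 90 degrees sends (x, y) to (-y, x).
Substitute the transformed coordinates into each option and compare with the original:
(A) x + y  ->  (-y) + (x) = x - y   [differs from x + y: not invariant]
(B) 2x + y  ->  2(-y) + (x) = x - 2y   [differs from 2x + y: not invariant]
(C) x^2 - y^2  ->  (-y)^2 - (x)^2 = -x^2 + y^2   [differs from x^2 - y^2: not invariant]
(D) x^2 + y^2  ->  (-y)^2 + (x)^2 = x^2 + y^2   [equals x^2 + y^2: invariant]

Only option (D), x^2 + y^2, is unchanged by the transformation.
Geometrically, x^2 + y^2 is the squared distance from the origin, which every rotation about the origin preserves.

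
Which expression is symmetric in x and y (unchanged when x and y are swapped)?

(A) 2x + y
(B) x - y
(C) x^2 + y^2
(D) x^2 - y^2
C

A symmetric expression is unchanged when the variables are permuted; here the transformation to test is the swap (x, y) -> (y, x).
Substitute the transformed coordinates into each option and compare with the original:
(A) 2x + y  ->  2(y) + (x) = x + 2y   [differs from 2x + y: not invariant]
(B) x - y  ->  (y) - (x) = -x + y   [differs from x - y: not invariant]
(C) x^2 + y^2  ->  (y)^2 + (x)^2 = x^2 + y^2   [equals x^2 + y^2: invariant]
(D) x^2 - y^2  ->  (y)^2 - (x)^2 = -x^2 + y^2   [differs from x^2 - y^2: not invariant]

Only option (C), x^2 + y^2, is unchanged by the transformation.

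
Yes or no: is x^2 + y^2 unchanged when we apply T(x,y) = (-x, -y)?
Yes

Substitute T(x,y) = (-x, -y) into the expression and compare with the original.

Original: x^2 + y^2
After applying T: (-x)^2 + (-y)^2 = x^2 + y^2

This is identical to the original x^2 + y^2, so the expression is invariant.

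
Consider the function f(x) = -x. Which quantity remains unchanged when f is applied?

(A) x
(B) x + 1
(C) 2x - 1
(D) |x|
D

For f(x) = -x:
Applying f replaces x by -x. Since |-x| = |x|, the absolute value is unchanged by f, whereas x -> -x, 2x - 1 -> -2x - 1 and x + 1 -> -x + 1 all change.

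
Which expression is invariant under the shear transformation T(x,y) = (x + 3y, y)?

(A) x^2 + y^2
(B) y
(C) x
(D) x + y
B

Under the shear T(x,y) = (x + 3y, y):
Substitute the transformed coordinates into each option and compare with the original:
(A) x^2 + y^2  ->  (x + 3y)^2 + (y)^2 = x^2 + 6xy + 10y^2   [differs from x^2 + y^2: not invariant]
(B) y  ->  (y) = y   [equals y: invariant]
(C) x  ->  (x + 3y) = x + 3y   [differs from x: not invariant]
(D) x + y  ->  (x + 3y) + (y) = x + 4y   [differs from x + y: not invariant]

Only option (B), y, is unchanged by the transformation.
A horizontal shear moves points parallel to the x-axis, so the y-coordinate (and any function of y alone) is unchanged.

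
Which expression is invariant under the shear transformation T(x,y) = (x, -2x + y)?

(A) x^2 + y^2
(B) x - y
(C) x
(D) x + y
C

Under the shear T(x,y) = (x, -2x + y):
Substitute the transformed coordinates into each option and compare with the original:
(A) x^2 + y^2  ->  (x)^2 + (-2x + y)^2 = 5x^2 - 4xy + y^2   [differs from x^2 + y^2: not invariant]
(B) x - y  ->  (x) - (-2x + y) = 3x - y   [differs from x - y: not invariant]
(C) x  ->  (x) = x   [equals x: invariant]
(D) x + y  ->  (x) + (-2x + y) = -x + y   [differs from x + y: not invariant]

Only option (C), x, is unchanged by the transformation.
A vertical shear moves points parallel to the y-axis, so the x-coordinate (and any function of x alone) is unchanged.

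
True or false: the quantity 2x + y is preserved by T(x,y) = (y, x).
False

Substitute T(x,y) = (y, x) into the expression and compare with the original.

Original: 2x + y
After applying T: 2(y) + (x) = x + 2y

This differs from the original 2x + y (difference: -x + y), so the expression is NOT invariant.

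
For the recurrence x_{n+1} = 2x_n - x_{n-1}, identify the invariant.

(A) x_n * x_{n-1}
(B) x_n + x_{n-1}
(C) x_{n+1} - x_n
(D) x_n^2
C

For the recurrence x_{n+1} = 2x_n - x_{n-1}:

If x_{n+1} = 2x_n - x_{n-1}, then:
x_{n+1} - x_n = x_n - x_{n-1}
The first difference is constant throughout the sequence.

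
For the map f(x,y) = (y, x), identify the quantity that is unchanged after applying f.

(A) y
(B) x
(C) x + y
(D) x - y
C

For f(x,y) = (y, x):
After applying f: x' = y, y' = x. So x' + y' = y + x = x + y.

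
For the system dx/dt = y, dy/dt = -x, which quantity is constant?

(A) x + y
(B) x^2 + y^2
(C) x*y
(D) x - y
B

A first integral I satisfies dI/dt = 0 along every solution. Differentiate each option and use the equation of motion:
(A) d/dt[x + y] = y + (-x) = y - x, not identically 0
(B) d/dt[x^2 + y^2] = 2x*dx/dt + 2y*dy/dt = 2x*y + 2y*(-x) = 0
(C) d/dt[x*y] = (dx/dt)y + x(dy/dt) = y^2 - x^2, not identically 0
(D) d/dt[x - y] = y - (-x) = x + y, not identically 0

Only (B) has zero time-derivative. So x^2 + y^2 (the squared radius; trajectories are circles) is the conserved quantity.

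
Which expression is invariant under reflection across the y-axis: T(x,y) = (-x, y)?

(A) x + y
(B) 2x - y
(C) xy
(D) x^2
D

The map is reflection across the y-axis: T(x,y) = (-x, y).
Substitute the transformed coordinates into each option and compare with the original:
(A) x + y  ->  (-x) + (y) = -x + y   [differs from x + y: not invariant]
(B) 2x - y  ->  2(-x) - (y) = -2x - y   [differs from 2x - y: not invariant]
(C) xy  ->  (-x)(y) = -xy   [differs from xy: not invariant]
(D) x^2  ->  (-x)^2 = x^2   [equals x^2: invariant]

Only option (D), x^2, is unchanged by the transformation.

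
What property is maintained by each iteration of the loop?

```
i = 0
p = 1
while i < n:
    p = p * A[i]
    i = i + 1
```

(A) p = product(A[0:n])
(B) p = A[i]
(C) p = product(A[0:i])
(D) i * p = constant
C

A loop invariant must hold before the first iteration and be re-established by every execution of the body.

(C) p = product(A[0:i]): Initially i = 0 and p = 1 = product of the empty slice A[0:0]. If p = product(A[0:i]) holds at the top of an iteration, the body sets p to product(A[0:i]) * A[i] = product(A[0:i+1]) and then i to i+1, so the property is restored. At exit i = n, giving p = product(A[0:n]).

The other options fail:
(A) p = product(A[0:n]): false before the loop (p = 1, not the full product) -- it only becomes true at exit.
(B) p = A[i]: after the first iteration p = A[0] but i = 1; in general p is a product of several elements, not a single one.
(D) i * p = constant: initially i * p = 0, but after one iteration it is 1 * A[0], which is nonzero in general.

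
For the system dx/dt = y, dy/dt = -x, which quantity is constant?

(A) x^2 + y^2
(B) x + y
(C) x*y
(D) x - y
A

A first integral I satisfies dI/dt = 0 along every solution. Differentiate each option and use the equation of motion:
(A) d/dt[x^2 + y^2] = 2x*dx/dt + 2y*dy/dt = 2x*y + 2y*(-x) = 0
(B) d/dt[x + y] = y + (-x) = y - x, not identically 0
(C) d/dt[x*y] = (dx/dt)y + x(dy/dt) = y^2 - x^2, not identically 0
(D) d/dt[x - y] = y - (-x) = x + y, not identically 0

Only (A) has zero time-derivative. So x^2 + y^2 (the squared radius; trajectories are circles) is the conserved quantity.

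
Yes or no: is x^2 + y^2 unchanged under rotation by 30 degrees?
Yes

Applying rotation by 30 degrees: x' = x*cos(30 degrees) - y*sin(30 degrees) = sqrt(3)x/2 - y/2, y' = x*sin(30 degrees) + y*cos(30 degrees) = x/2 + sqrt(3)y/2

Substituting into x^2 + y^2:
(sqrt(3)x/2 - y/2)^2 + (x/2 + sqrt(3)y/2)^2
= x^2 + y^2

This equals the original expression x^2 + y^2, so it IS invariant.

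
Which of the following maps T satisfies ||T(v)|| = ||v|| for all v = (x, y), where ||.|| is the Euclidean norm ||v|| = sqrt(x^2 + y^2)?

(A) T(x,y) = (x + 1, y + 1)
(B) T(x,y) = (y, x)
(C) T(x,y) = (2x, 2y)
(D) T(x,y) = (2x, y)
B

A transformation preserves a norm if ||T(v)|| = ||v|| for every v; a single vector where the norm changes rules an option out.

(A) T(x,y) = (x + 1, y + 1): v = (1, 0) has norm sqrt((1)^2 + (0)^2) = 1, but T(v) = (2, 1) has norm sqrt(5) -- not preserved.
(B) T(x,y) = (y, x): preserves the norm -- it is an orthogonal map (a rotation/reflection), and (y)^2 + (x)^2 simplifies to x^2 + y^2.
(C) T(x,y) = (2x, 2y): v = (1, 0) has norm sqrt((1)^2 + (0)^2) = 1, but T(v) = (2, 0) has norm 2 -- not preserved.
(D) T(x,y) = (2x, y): v = (1, 0) has norm sqrt((1)^2 + (0)^2) = 1, but T(v) = (2, 0) has norm 2 -- not preserved.

Therefore the answer is (B).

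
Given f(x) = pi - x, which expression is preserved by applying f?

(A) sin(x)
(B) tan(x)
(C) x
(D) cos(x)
A

For f(x) = pi - x:
sin(pi - x) = sin(x), so sine is invariant under this transformation.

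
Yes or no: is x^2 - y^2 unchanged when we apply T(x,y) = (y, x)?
No

Substitute T(x,y) = (y, x) into the expression and compare with the original.

Original: x^2 - y^2
After applying T: (y)^2 - (x)^2 = -x^2 + y^2

This differs from the original x^2 - y^2 (difference: -2x^2 + 2y^2), so the expression is NOT invariant.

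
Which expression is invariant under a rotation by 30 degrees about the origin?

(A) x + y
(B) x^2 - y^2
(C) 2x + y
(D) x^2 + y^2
D

A rotation by 30 degrees sends (x, y) to (sqrt(3)x/2 - y/2, x/2 + sqrt(3)y/2).
Substitute the transformed coordinates into each option and compare with the original:
(A) x + y  ->  (sqrt(3)x/2 - y/2) + (x/2 + sqrt(3)y/2) = x/2 + sqrt(3)x/2 - y/2 + sqrt(3)y/2   [differs from x + y: not invariant]
(B) x^2 - y^2  ->  (sqrt(3)x/2 - y/2)^2 - (x/2 + sqrt(3)y/2)^2 = x^2/2 - sqrt(3)xy - y^2/2   [differs from x^2 - y^2: not invariant]
(C) 2x + y  ->  2(sqrt(3)x/2 - y/2) + (x/2 + sqrt(3)y/2) = x/2 + sqrt(3)x - y + sqrt(3)y/2   [differs from 2x + y: not invariant]
(D) x^2 + y^2  ->  (sqrt(3)x/2 - y/2)^2 + (x/2 + sqrt(3)y/2)^2 = x^2 + y^2   [equals x^2 + y^2: invariant]

Only option (D), x^2 + y^2, is unchanged by the transformation.
Geometrically, x^2 + y^2 is the squared distance from the origin, which every rotation about the origin preserves.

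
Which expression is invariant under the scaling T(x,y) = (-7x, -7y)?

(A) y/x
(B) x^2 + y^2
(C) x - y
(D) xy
A

Under the uniform scaling T(x,y) = (-7x, -7y):
Substitute the transformed coordinates into each option and compare with the original:
(A) y/x  ->  (-7y)/(-7x) = y/x   [equals y/x: invariant]
(B) x^2 + y^2  ->  (-7x)^2 + (-7y)^2 = 49x^2 + 49y^2   [differs from x^2 + y^2: not invariant]
(C) x - y  ->  (-7x) - (-7y) = -7x + 7y   [differs from x - y: not invariant]
(D) xy  ->  (-7x)(-7y) = 49xy   [differs from xy: not invariant]

Only option (A), y/x, is unchanged by the transformation.
The common factor -7 cancels in a ratio of coordinates, while sums, products and sums of squares pick up factors of -7 or 49.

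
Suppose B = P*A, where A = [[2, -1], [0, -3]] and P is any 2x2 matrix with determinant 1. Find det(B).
-6

By the multiplicative property of determinants, det(B) = det(P*A) = det(P) * det(A) = det(A),
so the determinant is invariant under multiplication by any determinant-1 matrix; we just need det(A).

det(A) = (2)(-3) - (-1)(0) = -6 - 0 = -6

Therefore det(B) = 1 * (-6) = -6.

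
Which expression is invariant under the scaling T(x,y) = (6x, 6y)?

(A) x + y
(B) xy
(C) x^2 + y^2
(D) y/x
D

Under the uniform scaling T(x,y) = (6x, 6y):
Substitute the transformed coordinates into each option and compare with the original:
(A) x + y  ->  (6x) + (6y) = 6x + 6y   [differs from x + y: not invariant]
(B) xy  ->  (6x)(6y) = 36xy   [differs from xy: not invariant]
(C) x^2 + y^2  ->  (6x)^2 + (6y)^2 = 36x^2 + 36y^2   [differs from x^2 + y^2: not invariant]
(D) y/x  ->  (6y)/(6x) = y/x   [equals y/x: invariant]

Only option (D), y/x, is unchanged by the transformation.
The common factor 6 cancels in a ratio of coordinates, while sums, products and sums of squares pick up factors of 6 or 36.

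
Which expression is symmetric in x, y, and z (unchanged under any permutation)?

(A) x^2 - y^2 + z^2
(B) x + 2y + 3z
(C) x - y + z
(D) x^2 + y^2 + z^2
D

A symmetric expression is unchanged when the variables are permuted; here the transformation to test is the swap (x, y) -> (y, x).
A symmetric expression must survive every permutation; the single swap x <-> y already eliminates the distractors, and the keyed expression is also unchanged by x <-> z and y <-> z (each variable enters it in exactly the same way).
Substitute the transformed coordinates into each option and compare with the original:
(A) x^2 - y^2 + z^2  ->  (y)^2 - (x)^2 + z^2 = -x^2 + y^2 + z^2   [differs from x^2 - y^2 + z^2: not invariant]
(B) x + 2y + 3z  ->  (y) + 2(x) + 3z = 2x + y + 3z   [differs from x + 2y + 3z: not invariant]
(C) x - y + z  ->  (y) - (x) + z = -x + y + z   [differs from x - y + z: not invariant]
(D) x^2 + y^2 + z^2  ->  (y)^2 + (x)^2 + z^2 = x^2 + y^2 + z^2   [equals x^2 + y^2 + z^2: invariant]

Only option (D), x^2 + y^2 + z^2, is unchanged by the transformation.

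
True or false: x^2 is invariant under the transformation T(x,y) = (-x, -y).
True

Substitute T(x,y) = (-x, -y) into the expression and compare with the original.

Original: x^2
After applying T: (-x)^2 = x^2

This is identical to the original x^2, so the expression is invariant.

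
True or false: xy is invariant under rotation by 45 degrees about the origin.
False

Applying rotation by 45 degrees: x' = x*cos(45 degrees) - y*sin(45 degrees) = sqrt(2)x/2 - sqrt(2)y/2, y' = x*sin(45 degrees) + y*cos(45 degrees) = sqrt(2)x/2 + sqrt(2)y/2

Substituting into xy:
(sqrt(2)x/2 - sqrt(2)y/2)(sqrt(2)x/2 + sqrt(2)y/2)
= x^2/2 - y^2/2

This differs from the original expression xy, so it is NOT invariant.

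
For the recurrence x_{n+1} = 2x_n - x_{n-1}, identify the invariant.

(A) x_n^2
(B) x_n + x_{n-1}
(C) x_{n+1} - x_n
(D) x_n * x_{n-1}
C

For the recurrence x_{n+1} = 2x_n - x_{n-1}:

If x_{n+1} = 2x_n - x_{n-1}, then:
x_{n+1} - x_n = x_n - x_{n-1}
The first difference is constant throughout the sequence.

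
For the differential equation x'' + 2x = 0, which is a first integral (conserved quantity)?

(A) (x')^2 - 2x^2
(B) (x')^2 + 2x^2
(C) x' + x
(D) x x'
B

A first integral I satisfies dI/dt = 0 along every solution. Differentiate each option and use the equation of motion:
(A) d/dt[(x')^2 - 2x^2] = 2x'x'' - 4x x' = -8x x', not identically 0
(B) d/dt[(x')^2 + 2x^2] = 2x'x'' + 4x x' = 2x'(-2x) + 4x x' = 0
(C) d/dt[x' + x] = x'' + x' = -2x + x', not identically 0
(D) d/dt[x x'] = (x')^2 + x x'' = (x')^2 - 2x^2, not identically 0

Only (B) has zero time-derivative. So the energy-like quantity (x')^2 + 2x^2 is the first integral.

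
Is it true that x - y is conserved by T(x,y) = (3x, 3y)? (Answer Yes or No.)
No

Substitute T(x,y) = (3x, 3y) into the expression and compare with the original.

Original: x - y
After applying T: (3x) - (3y) = 3x - 3y

This differs from the original x - y (difference: 2x - 2y), so the expression is NOT invariant.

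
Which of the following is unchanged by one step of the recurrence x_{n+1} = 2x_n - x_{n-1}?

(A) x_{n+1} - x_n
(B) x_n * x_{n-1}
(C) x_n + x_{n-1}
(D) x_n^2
A

For the recurrence x_{n+1} = 2x_n - x_{n-1}:

If x_{n+1} = 2x_n - x_{n-1}, then:
x_{n+1} - x_n = x_n - x_{n-1}
The first difference is constant throughout the sequence.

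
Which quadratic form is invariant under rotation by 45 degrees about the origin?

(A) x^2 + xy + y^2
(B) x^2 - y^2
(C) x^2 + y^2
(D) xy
C

Rotation by 45 degrees sends (x, y) to (sqrt(2)x/2 - sqrt(2)y/2, sqrt(2)x/2 + sqrt(2)y/2).
Substitute the transformed coordinates into each option and compare with the original:
(A) x^2 + xy + y^2  ->  (sqrt(2)x/2 - sqrt(2)y/2)^2 + (sqrt(2)x/2 - sqrt(2)y/2)(sqrt(2)x/2 + sqrt(2)y/2) + (sqrt(2)x/2 + sqrt(2)y/2)^2 = 3x^2/2 + y^2/2   [differs from x^2 + xy + y^2: not invariant]
(B) x^2 - y^2  ->  (sqrt(2)x/2 - sqrt(2)y/2)^2 - (sqrt(2)x/2 + sqrt(2)y/2)^2 = -2xy   [differs from x^2 - y^2: not invariant]
(C) x^2 + y^2  ->  (sqrt(2)x/2 - sqrt(2)y/2)^2 + (sqrt(2)x/2 + sqrt(2)y/2)^2 = x^2 + y^2   [equals x^2 + y^2: invariant]
(D) xy  ->  (sqrt(2)x/2 - sqrt(2)y/2)(sqrt(2)x/2 + sqrt(2)y/2) = x^2/2 - y^2/2   [differs from xy: not invariant]

Only option (C), x^2 + y^2, is unchanged by the transformation.
x^2 + y^2 is the squared distance from the origin, which rotations preserve.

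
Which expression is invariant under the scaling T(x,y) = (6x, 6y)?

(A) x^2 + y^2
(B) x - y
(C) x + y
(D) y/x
D

Under the uniform scaling T(x,y) = (6x, 6y):
Substitute the transformed coordinates into each option and compare with the original:
(A) x^2 + y^2  ->  (6x)^2 + (6y)^2 = 36x^2 + 36y^2   [differs from x^2 + y^2: not invariant]
(B) x - y  ->  (6x) - (6y) = 6x - 6y   [differs from x - y: not invariant]
(C) x + y  ->  (6x) + (6y) = 6x + 6y   [differs from x + y: not invariant]
(D) y/x  ->  (6y)/(6x) = y/x   [equals y/x: invariant]

Only option (D), y/x, is unchanged by the transformation.
The common factor 6 cancels in a ratio of coordinates, while sums, products and sums of squares pick up factors of 6 or 36.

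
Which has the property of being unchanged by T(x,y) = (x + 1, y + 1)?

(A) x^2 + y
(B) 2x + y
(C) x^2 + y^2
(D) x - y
D

An expression E(x,y) is invariant under T if E(T(x,y)) = E(x,y). Here T(x,y) = (x + 1, y + 1).
Substitute the transformed coordinates into each option and compare with the original:
(A) x^2 + y  ->  (x + 1)^2 + (y + 1) = x^2 + 2x + y + 2   [differs from x^2 + y: not invariant]
(B) 2x + y  ->  2(x + 1) + (y + 1) = 2x + y + 3   [differs from 2x + y: not invariant]
(C) x^2 + y^2  ->  (x + 1)^2 + (y + 1)^2 = x^2 + 2x + y^2 + 2y + 2   [differs from x^2 + y^2: not invariant]
(D) x - y  ->  (x + 1) - (y + 1) = x - y   [equals x - y: invariant]

Only option (D), x - y, is unchanged by the transformation.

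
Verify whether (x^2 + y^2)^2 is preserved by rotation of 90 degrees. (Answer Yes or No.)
Yes

Applying rotation by 90 degrees: x' = x*cos(90 degrees) - y*sin(90 degrees) = -y, y' = x*sin(90 degrees) + y*cos(90 degrees) = x

Substituting into (x^2 + y^2)^2:
((-y)^2 + (x)^2)^2
= x^4 + 2x^2y^2 + y^4 = (x^2 + y^2)^2

This equals the original expression (x^2 + y^2)^2, so it IS invariant.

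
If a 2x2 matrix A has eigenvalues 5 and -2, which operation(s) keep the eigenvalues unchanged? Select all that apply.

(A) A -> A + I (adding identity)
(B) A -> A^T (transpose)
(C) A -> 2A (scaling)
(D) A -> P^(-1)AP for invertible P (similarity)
B and D

Eigenvalues are preserved by:
1. Similarity transformations: A -> P^(-1)AP (same characteristic polynomial)
2. Transpose: A^T has the same eigenvalues as A

Eigenvalues are NOT preserved by:
- Adding identity: eigenvalues become 5+1, -2+1
- Scaling: eigenvalues become 10, -4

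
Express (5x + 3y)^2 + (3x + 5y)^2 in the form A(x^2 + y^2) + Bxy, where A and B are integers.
34(x^2 + y^2) + 60xy

Expanding: (5x + 3y)^2 = 25x^2 + 30xy + 9y^2
(3x + 5y)^2 = 9x^2 + 30xy + 25y^2
Sum = (25+9)(x^2+y^2) + 60xy = 34(x^2 + y^2) + 60xy
This is symmetric in x and y.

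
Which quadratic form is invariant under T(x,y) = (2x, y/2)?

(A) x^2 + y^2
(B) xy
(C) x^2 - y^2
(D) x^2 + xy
B

T multiplies x by 2 and divides y by 2.
Substitute the transformed coordinates into each option and compare with the original:
(A) x^2 + y^2  ->  (2x)^2 + (y/2)^2 = 4x^2 + y^2/4   [differs from x^2 + y^2: not invariant]
(B) xy  ->  (2x)(y/2) = xy   [equals xy: invariant]
(C) x^2 - y^2  ->  (2x)^2 - (y/2)^2 = 4x^2 - y^2/4   [differs from x^2 - y^2: not invariant]
(D) x^2 + xy  ->  (2x)^2 + (2x)(y/2) = 4x^2 + xy   [differs from x^2 + xy: not invariant]

Only option (B), xy, is unchanged by the transformation.
The factors 2 and 1/2 cancel only in the pure product xy.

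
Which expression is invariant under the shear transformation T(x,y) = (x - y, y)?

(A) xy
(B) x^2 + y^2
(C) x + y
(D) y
D

Under the shear T(x,y) = (x - y, y):
Substitute the transformed coordinates into each option and compare with the original:
(A) xy  ->  (x - y)(y) = xy - y^2   [differs from xy: not invariant]
(B) x^2 + y^2  ->  (x - y)^2 + (y)^2 = x^2 - 2xy + 2y^2   [differs from x^2 + y^2: not invariant]
(C) x + y  ->  (x - y) + (y) = x   [differs from x + y: not invariant]
(D) y  ->  (y) = y   [equals y: invariant]

Only option (D), y, is unchanged by the transformation.
A horizontal shear moves points parallel to the x-axis, so the y-coordinate (and any function of y alone) is unchanged.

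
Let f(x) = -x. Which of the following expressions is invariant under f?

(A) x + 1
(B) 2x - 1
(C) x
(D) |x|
D

For f(x) = -x:
Applying f replaces x by -x. Since |-x| = |x|, the absolute value is unchanged by f, whereas x -> -x, 2x - 1 -> -2x - 1 and x + 1 -> -x + 1 all change.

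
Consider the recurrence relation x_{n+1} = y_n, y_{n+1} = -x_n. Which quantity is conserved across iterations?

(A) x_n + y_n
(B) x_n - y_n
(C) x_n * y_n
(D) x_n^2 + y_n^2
D

For the recurrence x_{n+1} = y_n, y_{n+1} = -x_n:

x_{n+1}^2 + y_{n+1}^2 = y_n^2 + (-x_n)^2 = x_n^2 + y_n^2
The sum of squares is conserved (like energy in a harmonic oscillator).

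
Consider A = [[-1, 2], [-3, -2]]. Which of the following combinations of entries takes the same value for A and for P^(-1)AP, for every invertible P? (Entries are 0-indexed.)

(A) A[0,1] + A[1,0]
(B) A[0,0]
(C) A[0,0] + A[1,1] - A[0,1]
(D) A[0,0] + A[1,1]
D

A[0,0] + A[1,1] is the trace of A. By the cyclic property of the trace, tr(P^(-1)AP) = tr(APP^(-1)) = tr(A), so it is the same for every matrix similar to A.

The other combinations are not similarity invariants. For example, take P = [[1, 1], [1, 2]] (det P = 1), so P^(-1) = [[2, -1], [-1, 1]] and
B = P^(-1)AP = [[7, 13], [-6, -10]].
Evaluating each option on A and on B:
(A) A[0,1] + A[1,0]: -1 for A, 7 for B -> changes
(B) A[0,0]: -1 for A, 7 for B -> changes
(C) A[0,0] + A[1,1] - A[0,1]: -5 for A, -16 for B -> changes
(D) A[0,0] + A[1,1]: -3 for A, -3 for B -> unchanged

Only (D) A[0,0] + A[1,1] = -3 survives (and it does so for every P, not just this one), so it is the invariant.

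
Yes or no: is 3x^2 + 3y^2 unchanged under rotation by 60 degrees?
Yes

Applying rotation by 60 degrees: x' = x*cos(60 degrees) - y*sin(60 degrees) = x/2 - sqrt(3)y/2, y' = x*sin(60 degrees) + y*cos(60 degrees) = sqrt(3)x/2 + y/2

Substituting into 3x^2 + 3y^2:
3(x/2 - sqrt(3)y/2)^2 + 3(sqrt(3)x/2 + y/2)^2
= 3x^2 + 3y^2

This equals the original expression 3x^2 + 3y^2, so it IS invariant.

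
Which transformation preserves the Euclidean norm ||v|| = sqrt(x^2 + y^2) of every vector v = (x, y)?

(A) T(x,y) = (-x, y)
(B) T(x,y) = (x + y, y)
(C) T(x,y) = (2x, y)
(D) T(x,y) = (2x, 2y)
A

A transformation preserves a norm if ||T(v)|| = ||v|| for every v; a single vector where the norm changes rules an option out.

(A) T(x,y) = (-x, y): preserves the norm -- it is an orthogonal map (a rotation/reflection), and (-x)^2 + (y)^2 simplifies to x^2 + y^2.
(B) T(x,y) = (x + y, y): v = (0, 1) has norm sqrt((0)^2 + (1)^2) = 1, but T(v) = (1, 1) has norm sqrt(2) -- not preserved.
(C) T(x,y) = (2x, y): v = (1, 0) has norm sqrt((1)^2 + (0)^2) = 1, but T(v) = (2, 0) has norm 2 -- not preserved.
(D) T(x,y) = (2x, 2y): v = (1, 0) has norm sqrt((1)^2 + (0)^2) = 1, but T(v) = (2, 0) has norm 2 -- not preserved.

Therefore the answer is (A).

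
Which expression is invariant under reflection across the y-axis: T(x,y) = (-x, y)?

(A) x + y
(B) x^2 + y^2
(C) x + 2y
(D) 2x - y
B

The map is reflection across the y-axis: T(x,y) = (-x, y).
Substitute the transformed coordinates into each option and compare with the original:
(A) x + y  ->  (-x) + (y) = -x + y   [differs from x + y: not invariant]
(B) x^2 + y^2  ->  (-x)^2 + (y)^2 = x^2 + y^2   [equals x^2 + y^2: invariant]
(C) x + 2y  ->  (-x) + 2(y) = -x + 2y   [differs from x + 2y: not invariant]
(D) 2x - y  ->  2(-x) - (y) = -2x - y   [differs from 2x - y: not invariant]

Only option (B), x^2 + y^2, is unchanged by the transformation.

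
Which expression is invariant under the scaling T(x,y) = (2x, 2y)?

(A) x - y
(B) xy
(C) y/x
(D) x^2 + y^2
C

Under the uniform scaling T(x,y) = (2x, 2y):
Substitute the transformed coordinates into each option and compare with the original:
(A) x - y  ->  (2x) - (2y) = 2x - 2y   [differs from x - y: not invariant]
(B) xy  ->  (2x)(2y) = 4xy   [differs from xy: not invariant]
(C) y/x  ->  (2y)/(2x) = y/x   [equals y/x: invariant]
(D) x^2 + y^2  ->  (2x)^2 + (2y)^2 = 4x^2 + 4y^2   [differs from x^2 + y^2: not invariant]

Only option (C), y/x, is unchanged by the transformation.
The common factor 2 cancels in a ratio of coordinates, while sums, products and sums of squares pick up factors of 2 or 4.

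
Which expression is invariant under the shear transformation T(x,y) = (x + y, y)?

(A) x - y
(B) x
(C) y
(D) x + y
C

Under the shear T(x,y) = (x + y, y):
Substitute the transformed coordinates into each option and compare with the original:
(A) x - y  ->  (x + y) - (y) = x   [differs from x - y: not invariant]
(B) x  ->  (x + y) = x + y   [differs from x: not invariant]
(C) y  ->  (y) = y   [equals y: invariant]
(D) x + y  ->  (x + y) + (y) = x + 2y   [differs from x + y: not invariant]

Only option (C), y, is unchanged by the transformation.
A horizontal shear moves points parallel to the x-axis, so the y-coordinate (and any function of y alone) is unchanged.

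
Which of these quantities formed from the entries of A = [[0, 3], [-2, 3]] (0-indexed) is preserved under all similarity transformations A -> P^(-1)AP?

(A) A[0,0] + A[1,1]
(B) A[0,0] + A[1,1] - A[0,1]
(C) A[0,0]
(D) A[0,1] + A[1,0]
A

A[0,0] + A[1,1] is the trace of A. By the cyclic property of the trace, tr(P^(-1)AP) = tr(APP^(-1)) = tr(A), so it is the same for every matrix similar to A.

The other combinations are not similarity invariants. For example, take P = [[1, 2], [0, 1]] (det P = 1), so P^(-1) = [[1, -2], [0, 1]] and
B = P^(-1)AP = [[4, 5], [-2, -1]].
Evaluating each option on A and on B:
(A) A[0,0] + A[1,1]: 3 for A, 3 for B -> unchanged
(B) A[0,0] + A[1,1] - A[0,1]: 0 for A, -2 for B -> changes
(C) A[0,0]: 0 for A, 4 for B -> changes
(D) A[0,1] + A[1,0]: 1 for A, 3 for B -> changes

Only (A) A[0,0] + A[1,1] = 3 survives (and it does so for every P, not just this one), so it is the invariant.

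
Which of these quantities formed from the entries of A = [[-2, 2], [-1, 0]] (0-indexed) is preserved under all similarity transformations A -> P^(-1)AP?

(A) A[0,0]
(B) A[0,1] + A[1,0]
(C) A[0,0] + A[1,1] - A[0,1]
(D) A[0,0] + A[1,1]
D

A[0,0] + A[1,1] is the trace of A. By the cyclic property of the trace, tr(P^(-1)AP) = tr(APP^(-1)) = tr(A), so it is the same for every matrix similar to A.

The other combinations are not similarity invariants. For example, take P = [[2, 1], [1, 1]] (det P = 1), so P^(-1) = [[1, -1], [-1, 2]] and
B = P^(-1)AP = [[0, 1], [-2, -2]].
Evaluating each option on A and on B:
(A) A[0,0]: -2 for A, 0 for B -> changes
(B) A[0,1] + A[1,0]: 1 for A, -1 for B -> changes
(C) A[0,0] + A[1,1] - A[0,1]: -4 for A, -3 for B -> changes
(D) A[0,0] + A[1,1]: -2 for A, -2 for B -> unchanged

Only (D) A[0,0] + A[1,1] = -2 survives (and it does so for every P, not just this one), so it is the invariant.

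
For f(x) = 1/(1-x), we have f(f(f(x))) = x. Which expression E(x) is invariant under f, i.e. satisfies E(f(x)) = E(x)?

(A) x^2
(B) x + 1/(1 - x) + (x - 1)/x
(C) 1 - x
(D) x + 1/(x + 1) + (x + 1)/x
B

Replace x by f(x) = 1/(1 - x) in each option and simplify. As a quick numerical cross-check, also compare E(4) with E(f(4)) = E(-1/3).

(A) x^2  ->  (1/(1 - x))^2 = (x - 1)^(-2); check: E(4) = 16 but E(-1/3) = 1/9.   [not invariant]
(B) x + 1/(1 - x) + (x - 1)/x  ->  (1/(1 - x)) + 1/(1 - (1/(1 - x))) + ((1/(1 - x)) - 1)/(1/(1 - x)), which simplifies back to x + 1/(1 - x) + (x - 1)/x; check: E(4) = 53/12, E(-1/3) = 53/12.   [invariant]
(C) 1 - x  ->  1 - (1/(1 - x)) = x/(x - 1); check: E(4) = -3 but E(-1/3) = 4/3.   [not invariant]
(D) x + 1/(x + 1) + (x + 1)/x  ->  (1/(1 - x)) + 1/((1/(1 - x)) + 1) + ((1/(1 - x)) + 1)/(1/(1 - x)) = (-x^3 + 6x^2 - 11x + 7)/(x^2 - 3x + 2); check: E(4) = 109/20 but E(-1/3) = -5/6.   [not invariant]

Only (B) is unchanged. Indeed f(f(x)) = 1/(1 - 1/(1-x)) = (1-x)/(-x) = (x-1)/x, so E(x) = x + f(x) + f(f(x)) is the sum over the whole 3-cycle; applying f just permutes the three terms cyclically (x -> f(x) -> f(f(x)) -> x), leaving the sum unchanged.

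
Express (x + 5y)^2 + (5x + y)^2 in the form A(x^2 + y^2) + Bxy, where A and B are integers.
26(x^2 + y^2) + 20xy

Expanding: (x + 5y)^2 = x^2 + 10xy + 25y^2
(5x + y)^2 = 25x^2 + 10xy + y^2
Sum = (1+25)(x^2+y^2) + 20xy = 26(x^2 + y^2) + 20xy
This is symmetric in x and y.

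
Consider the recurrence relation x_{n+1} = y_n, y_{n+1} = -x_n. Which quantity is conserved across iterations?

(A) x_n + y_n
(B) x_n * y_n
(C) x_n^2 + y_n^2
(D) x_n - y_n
C

For the recurrence x_{n+1} = y_n, y_{n+1} = -x_n:

x_{n+1}^2 + y_{n+1}^2 = y_n^2 + (-x_n)^2 = x_n^2 + y_n^2
The sum of squares is conserved (like energy in a harmonic oscillator).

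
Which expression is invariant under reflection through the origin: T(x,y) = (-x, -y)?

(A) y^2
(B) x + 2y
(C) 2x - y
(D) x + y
A

The map is reflection through the origin: T(x,y) = (-x, -y).
Substitute the transformed coordinates into each option and compare with the original:
(A) y^2  ->  (-y)^2 = y^2   [equals y^2: invariant]
(B) x + 2y  ->  (-x) + 2(-y) = -x - 2y   [differs from x + 2y: not invariant]
(C) 2x - y  ->  2(-x) - (-y) = -2x + y   [differs from 2x - y: not invariant]
(D) x + y  ->  (-x) + (-y) = -x - y   [differs from x + y: not invariant]

Only option (A), y^2, is unchanged by the transformation.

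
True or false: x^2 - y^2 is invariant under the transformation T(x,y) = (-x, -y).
True

Substitute T(x,y) = (-x, -y) into the expression and compare with the original.

Original: x^2 - y^2
After applying T: (-x)^2 - (-y)^2 = x^2 - y^2

This is identical to the original x^2 - y^2, so the expression is invariant.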